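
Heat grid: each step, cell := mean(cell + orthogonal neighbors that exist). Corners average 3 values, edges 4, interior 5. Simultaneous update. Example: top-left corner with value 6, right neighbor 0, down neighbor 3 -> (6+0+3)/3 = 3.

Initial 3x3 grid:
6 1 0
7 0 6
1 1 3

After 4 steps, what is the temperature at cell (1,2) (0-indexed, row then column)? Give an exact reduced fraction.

Step 1: cell (1,2) = 9/4
Step 2: cell (1,2) = 131/48
Step 3: cell (1,2) = 6817/2880
Step 4: cell (1,2) = 447179/172800
Full grid after step 4:
  76747/25920 54581/19200 16493/6480
  258577/86400 191423/72000 447179/172800
  23999/8640 465679/172800 31891/12960

Answer: 447179/172800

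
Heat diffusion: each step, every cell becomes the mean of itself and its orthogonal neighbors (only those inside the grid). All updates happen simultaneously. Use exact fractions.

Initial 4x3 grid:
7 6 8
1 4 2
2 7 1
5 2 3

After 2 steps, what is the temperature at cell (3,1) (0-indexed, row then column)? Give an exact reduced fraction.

Answer: 249/80

Derivation:
Step 1: cell (3,1) = 17/4
Step 2: cell (3,1) = 249/80
Full grid after step 2:
  173/36 81/16 46/9
  191/48 207/50 49/12
  269/80 369/100 61/20
  11/3 249/80 19/6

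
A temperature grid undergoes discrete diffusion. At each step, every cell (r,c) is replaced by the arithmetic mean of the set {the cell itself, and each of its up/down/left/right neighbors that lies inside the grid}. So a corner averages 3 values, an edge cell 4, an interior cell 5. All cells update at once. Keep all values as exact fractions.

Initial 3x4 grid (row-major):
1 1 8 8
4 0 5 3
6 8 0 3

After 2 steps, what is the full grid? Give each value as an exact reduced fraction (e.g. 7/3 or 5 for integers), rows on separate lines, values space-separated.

Answer: 29/12 17/5 263/60 199/36
287/80 311/100 421/100 977/240
49/12 171/40 127/40 43/12

Derivation:
After step 1:
  2 5/2 11/2 19/3
  11/4 18/5 16/5 19/4
  6 7/2 4 2
After step 2:
  29/12 17/5 263/60 199/36
  287/80 311/100 421/100 977/240
  49/12 171/40 127/40 43/12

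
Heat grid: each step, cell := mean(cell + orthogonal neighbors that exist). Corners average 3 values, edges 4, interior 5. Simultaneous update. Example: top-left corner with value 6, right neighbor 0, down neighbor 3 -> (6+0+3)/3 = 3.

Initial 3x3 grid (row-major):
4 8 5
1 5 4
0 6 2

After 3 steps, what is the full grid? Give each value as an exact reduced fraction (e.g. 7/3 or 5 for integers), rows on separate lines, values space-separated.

Answer: 1141/270 10951/2400 5309/1080
25753/7200 24947/6000 15689/3600
7043/2160 50581/14400 319/80

Derivation:
After step 1:
  13/3 11/2 17/3
  5/2 24/5 4
  7/3 13/4 4
After step 2:
  37/9 203/40 91/18
  419/120 401/100 277/60
  97/36 863/240 15/4
After step 3:
  1141/270 10951/2400 5309/1080
  25753/7200 24947/6000 15689/3600
  7043/2160 50581/14400 319/80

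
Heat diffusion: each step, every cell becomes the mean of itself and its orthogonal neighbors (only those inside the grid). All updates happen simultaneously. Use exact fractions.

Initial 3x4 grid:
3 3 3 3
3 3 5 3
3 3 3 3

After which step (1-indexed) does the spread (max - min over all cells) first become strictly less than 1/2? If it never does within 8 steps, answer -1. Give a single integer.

Answer: 2

Derivation:
Step 1: max=7/2, min=3, spread=1/2
Step 2: max=173/50, min=3, spread=23/50
  -> spread < 1/2 first at step 2
Step 3: max=8011/2400, min=613/200, spread=131/480
Step 4: max=71351/21600, min=11191/3600, spread=841/4320
Step 5: max=28462051/8640000, min=2253373/720000, spread=56863/345600
Step 6: max=254814341/77760000, min=20429543/6480000, spread=386393/3110400
Step 7: max=101705723131/31104000000, min=8196358813/2592000000, spread=26795339/248832000
Step 8: max=6082535714129/1866240000000, min=493646149667/155520000000, spread=254051069/2985984000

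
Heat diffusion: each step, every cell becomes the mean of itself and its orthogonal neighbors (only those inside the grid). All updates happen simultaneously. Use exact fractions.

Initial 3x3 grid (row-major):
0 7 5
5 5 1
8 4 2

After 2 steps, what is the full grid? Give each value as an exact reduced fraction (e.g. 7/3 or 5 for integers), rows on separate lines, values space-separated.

Answer: 17/4 1019/240 71/18
557/120 423/100 859/240
179/36 343/80 31/9

Derivation:
After step 1:
  4 17/4 13/3
  9/2 22/5 13/4
  17/3 19/4 7/3
After step 2:
  17/4 1019/240 71/18
  557/120 423/100 859/240
  179/36 343/80 31/9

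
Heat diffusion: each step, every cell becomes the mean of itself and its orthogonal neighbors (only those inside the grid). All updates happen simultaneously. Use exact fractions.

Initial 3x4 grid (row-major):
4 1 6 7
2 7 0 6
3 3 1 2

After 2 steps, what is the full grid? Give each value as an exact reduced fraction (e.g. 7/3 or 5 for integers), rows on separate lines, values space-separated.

Answer: 65/18 97/30 55/12 163/36
29/10 93/25 307/100 205/48
61/18 77/30 3 11/4

Derivation:
After step 1:
  7/3 9/2 7/2 19/3
  4 13/5 4 15/4
  8/3 7/2 3/2 3
After step 2:
  65/18 97/30 55/12 163/36
  29/10 93/25 307/100 205/48
  61/18 77/30 3 11/4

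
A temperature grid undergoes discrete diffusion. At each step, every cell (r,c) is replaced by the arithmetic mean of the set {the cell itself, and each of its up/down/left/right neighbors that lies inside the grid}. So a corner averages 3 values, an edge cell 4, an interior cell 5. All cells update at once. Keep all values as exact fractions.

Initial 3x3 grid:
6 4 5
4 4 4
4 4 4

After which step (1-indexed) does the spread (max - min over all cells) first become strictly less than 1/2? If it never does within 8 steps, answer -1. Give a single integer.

Answer: 3

Derivation:
Step 1: max=19/4, min=4, spread=3/4
Step 2: max=167/36, min=4, spread=23/36
Step 3: max=1925/432, min=587/144, spread=41/108
  -> spread < 1/2 first at step 3
Step 4: max=114571/25920, min=9961/2400, spread=34961/129600
Step 5: max=6786197/1555200, min=2164699/518400, spread=2921/15552
Step 6: max=405078859/93312000, min=130924453/31104000, spread=24611/186624
Step 7: max=24176351573/5598720000, min=292074433/69120000, spread=207329/2239488
Step 8: max=1446388680331/335923200000, min=474851914277/111974400000, spread=1746635/26873856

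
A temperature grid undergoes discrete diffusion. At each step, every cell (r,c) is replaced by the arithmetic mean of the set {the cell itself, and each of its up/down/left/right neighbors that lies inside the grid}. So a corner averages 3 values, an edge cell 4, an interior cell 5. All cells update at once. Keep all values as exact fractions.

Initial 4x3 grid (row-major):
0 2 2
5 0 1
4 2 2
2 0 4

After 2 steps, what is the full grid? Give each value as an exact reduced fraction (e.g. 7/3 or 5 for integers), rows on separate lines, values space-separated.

Answer: 67/36 7/4 47/36
59/24 81/50 43/24
91/40 111/50 71/40
29/12 19/10 25/12

Derivation:
After step 1:
  7/3 1 5/3
  9/4 2 5/4
  13/4 8/5 9/4
  2 2 2
After step 2:
  67/36 7/4 47/36
  59/24 81/50 43/24
  91/40 111/50 71/40
  29/12 19/10 25/12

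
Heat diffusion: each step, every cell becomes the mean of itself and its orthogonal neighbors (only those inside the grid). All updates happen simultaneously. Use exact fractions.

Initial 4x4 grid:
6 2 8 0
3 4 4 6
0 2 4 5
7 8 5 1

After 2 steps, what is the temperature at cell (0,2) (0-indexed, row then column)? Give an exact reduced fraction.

Step 1: cell (0,2) = 7/2
Step 2: cell (0,2) = 551/120
Full grid after step 2:
  143/36 91/24 551/120 143/36
  155/48 401/100 389/100 1057/240
  297/80 191/50 213/50 185/48
  9/2 93/20 53/12 73/18

Answer: 551/120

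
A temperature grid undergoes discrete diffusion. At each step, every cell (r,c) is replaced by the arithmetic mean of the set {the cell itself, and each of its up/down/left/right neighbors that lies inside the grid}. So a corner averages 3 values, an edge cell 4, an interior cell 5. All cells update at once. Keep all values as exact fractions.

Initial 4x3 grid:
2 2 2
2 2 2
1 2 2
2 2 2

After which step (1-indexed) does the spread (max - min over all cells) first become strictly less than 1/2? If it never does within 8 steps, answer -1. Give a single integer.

Step 1: max=2, min=5/3, spread=1/3
  -> spread < 1/2 first at step 1
Step 2: max=2, min=209/120, spread=31/120
Step 3: max=2, min=1949/1080, spread=211/1080
Step 4: max=3553/1800, min=199103/108000, spread=14077/108000
Step 5: max=212317/108000, min=1803593/972000, spread=5363/48600
Step 6: max=117131/60000, min=54579191/29160000, spread=93859/1166400
Step 7: max=189063533/97200000, min=3288925519/1749600000, spread=4568723/69984000
Step 8: max=5650381111/2916000000, min=198171564371/104976000000, spread=8387449/167961600

Answer: 1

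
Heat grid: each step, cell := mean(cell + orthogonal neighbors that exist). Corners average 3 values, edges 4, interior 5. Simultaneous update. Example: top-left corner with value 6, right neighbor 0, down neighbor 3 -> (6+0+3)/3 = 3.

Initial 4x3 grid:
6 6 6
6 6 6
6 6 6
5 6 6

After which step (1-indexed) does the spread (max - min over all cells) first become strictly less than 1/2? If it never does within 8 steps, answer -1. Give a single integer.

Answer: 1

Derivation:
Step 1: max=6, min=17/3, spread=1/3
  -> spread < 1/2 first at step 1
Step 2: max=6, min=103/18, spread=5/18
Step 3: max=6, min=1255/216, spread=41/216
Step 4: max=6, min=151303/25920, spread=4217/25920
Step 5: max=43121/7200, min=9122051/1555200, spread=38417/311040
Step 6: max=861403/144000, min=548671789/93312000, spread=1903471/18662400
Step 7: max=25804241/4320000, min=32991330911/5598720000, spread=18038617/223948800
Step 8: max=2319873241/388800000, min=1982271017149/335923200000, spread=883978523/13436928000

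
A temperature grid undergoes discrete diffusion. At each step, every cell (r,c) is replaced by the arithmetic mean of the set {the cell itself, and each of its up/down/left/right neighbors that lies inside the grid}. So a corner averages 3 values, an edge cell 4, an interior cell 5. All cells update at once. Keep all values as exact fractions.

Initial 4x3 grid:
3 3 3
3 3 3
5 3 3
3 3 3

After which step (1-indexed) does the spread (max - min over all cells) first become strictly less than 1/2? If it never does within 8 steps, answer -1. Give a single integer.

Step 1: max=11/3, min=3, spread=2/3
Step 2: max=211/60, min=3, spread=31/60
Step 3: max=1831/540, min=3, spread=211/540
  -> spread < 1/2 first at step 3
Step 4: max=178897/54000, min=2747/900, spread=14077/54000
Step 5: max=1598407/486000, min=165683/54000, spread=5363/24300
Step 6: max=47480809/14580000, min=92869/30000, spread=93859/583200
Step 7: max=2834674481/874800000, min=151136467/48600000, spread=4568723/34992000
Step 8: max=169244435629/52488000000, min=4555618889/1458000000, spread=8387449/83980800

Answer: 3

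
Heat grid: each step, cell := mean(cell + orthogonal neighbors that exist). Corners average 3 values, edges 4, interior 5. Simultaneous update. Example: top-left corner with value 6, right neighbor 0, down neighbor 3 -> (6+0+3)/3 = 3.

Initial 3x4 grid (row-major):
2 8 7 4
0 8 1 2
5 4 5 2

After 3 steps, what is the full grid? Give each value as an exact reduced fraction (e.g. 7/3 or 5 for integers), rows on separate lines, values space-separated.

After step 1:
  10/3 25/4 5 13/3
  15/4 21/5 23/5 9/4
  3 11/2 3 3
After step 2:
  40/9 1127/240 1211/240 139/36
  857/240 243/50 381/100 851/240
  49/12 157/40 161/40 11/4
After step 3:
  572/135 34283/7200 31343/7200 4483/1080
  61051/14400 12517/3000 3193/750 50281/14400
  2779/720 1267/300 1451/400 2477/720

Answer: 572/135 34283/7200 31343/7200 4483/1080
61051/14400 12517/3000 3193/750 50281/14400
2779/720 1267/300 1451/400 2477/720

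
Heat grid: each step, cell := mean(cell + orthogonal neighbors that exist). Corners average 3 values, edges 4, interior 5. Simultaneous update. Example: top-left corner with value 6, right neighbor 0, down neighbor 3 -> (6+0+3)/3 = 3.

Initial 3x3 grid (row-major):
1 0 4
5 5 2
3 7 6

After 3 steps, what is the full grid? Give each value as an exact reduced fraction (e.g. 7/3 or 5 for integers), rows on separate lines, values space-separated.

Answer: 529/180 7211/2400 2221/720
2937/800 3707/1000 6149/1600
3101/720 21647/4800 1603/360

Derivation:
After step 1:
  2 5/2 2
  7/2 19/5 17/4
  5 21/4 5
After step 2:
  8/3 103/40 35/12
  143/40 193/50 301/80
  55/12 381/80 29/6
After step 3:
  529/180 7211/2400 2221/720
  2937/800 3707/1000 6149/1600
  3101/720 21647/4800 1603/360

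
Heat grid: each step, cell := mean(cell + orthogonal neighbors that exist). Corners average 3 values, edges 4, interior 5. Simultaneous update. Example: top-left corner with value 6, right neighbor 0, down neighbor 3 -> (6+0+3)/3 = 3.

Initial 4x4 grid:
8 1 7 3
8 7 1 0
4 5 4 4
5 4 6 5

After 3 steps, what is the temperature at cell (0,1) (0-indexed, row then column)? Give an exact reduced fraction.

Step 1: cell (0,1) = 23/4
Step 2: cell (0,1) = 1129/240
Step 3: cell (0,1) = 7139/1440
Full grid after step 3:
  2941/540 7139/1440 26807/7200 443/135
  7949/1440 7069/1500 2959/750 23177/7200
  37097/7200 1802/375 411/100 9067/2400
  1351/270 34367/7200 10717/2400 151/36

Answer: 7139/1440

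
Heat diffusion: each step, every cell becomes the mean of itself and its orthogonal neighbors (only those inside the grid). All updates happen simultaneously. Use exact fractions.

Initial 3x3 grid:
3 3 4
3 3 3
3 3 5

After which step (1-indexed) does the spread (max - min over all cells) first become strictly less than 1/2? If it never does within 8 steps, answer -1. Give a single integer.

Answer: 3

Derivation:
Step 1: max=15/4, min=3, spread=3/4
Step 2: max=131/36, min=3, spread=23/36
Step 3: max=1493/432, min=443/144, spread=41/108
  -> spread < 1/2 first at step 3
Step 4: max=88651/25920, min=7561/2400, spread=34961/129600
Step 5: max=5230997/1555200, min=1646299/518400, spread=2921/15552
Step 6: max=311766859/93312000, min=99820453/31104000, spread=24611/186624
Step 7: max=18577631573/5598720000, min=222954433/69120000, spread=207329/2239488
Step 8: max=1110465480331/335923200000, min=362877514277/111974400000, spread=1746635/26873856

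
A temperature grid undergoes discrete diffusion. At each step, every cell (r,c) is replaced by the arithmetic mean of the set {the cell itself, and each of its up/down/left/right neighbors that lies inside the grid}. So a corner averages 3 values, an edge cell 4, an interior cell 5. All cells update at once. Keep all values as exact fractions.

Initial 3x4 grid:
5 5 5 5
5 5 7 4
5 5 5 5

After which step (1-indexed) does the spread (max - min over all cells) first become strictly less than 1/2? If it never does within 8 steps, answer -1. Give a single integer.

Answer: 2

Derivation:
Step 1: max=11/2, min=14/3, spread=5/6
Step 2: max=537/100, min=1187/240, spread=509/1200
  -> spread < 1/2 first at step 2
Step 3: max=651/125, min=1011/200, spread=153/1000
Step 4: max=1864297/360000, min=6109/1200, spread=31597/360000
Step 5: max=16685177/3240000, min=1225357/240000, spread=57143/1296000
Step 6: max=6665010457/1296000000, min=33160661/6480000, spread=10959419/432000000
Step 7: max=59909536487/11664000000, min=13274442451/2592000000, spread=69818183/4665600000
Step 8: max=23955230085217/4665600000000, min=119553598741/23328000000, spread=44510337017/4665600000000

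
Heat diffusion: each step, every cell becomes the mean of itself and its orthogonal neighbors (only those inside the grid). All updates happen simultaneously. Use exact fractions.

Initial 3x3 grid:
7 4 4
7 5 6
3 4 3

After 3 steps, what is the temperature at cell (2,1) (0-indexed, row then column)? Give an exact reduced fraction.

Answer: 21733/4800

Derivation:
Step 1: cell (2,1) = 15/4
Step 2: cell (2,1) = 359/80
Step 3: cell (2,1) = 21733/4800
Full grid after step 3:
  1927/360 9103/1800 5261/1080
  36487/7200 29413/6000 11029/2400
  10417/2160 21733/4800 9617/2160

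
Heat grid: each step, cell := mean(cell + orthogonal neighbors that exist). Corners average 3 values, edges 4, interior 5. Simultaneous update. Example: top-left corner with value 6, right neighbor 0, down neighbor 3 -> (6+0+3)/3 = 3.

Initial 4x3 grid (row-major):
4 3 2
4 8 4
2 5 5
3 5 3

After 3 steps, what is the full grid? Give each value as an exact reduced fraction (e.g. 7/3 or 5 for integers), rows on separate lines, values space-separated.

Answer: 8773/2160 60221/14400 2911/720
15299/3600 25459/6000 5233/1200
14509/3600 6541/1500 15559/3600
427/108 7327/1800 233/54

Derivation:
After step 1:
  11/3 17/4 3
  9/2 24/5 19/4
  7/2 5 17/4
  10/3 4 13/3
After step 2:
  149/36 943/240 4
  247/60 233/50 21/5
  49/12 431/100 55/12
  65/18 25/6 151/36
After step 3:
  8773/2160 60221/14400 2911/720
  15299/3600 25459/6000 5233/1200
  14509/3600 6541/1500 15559/3600
  427/108 7327/1800 233/54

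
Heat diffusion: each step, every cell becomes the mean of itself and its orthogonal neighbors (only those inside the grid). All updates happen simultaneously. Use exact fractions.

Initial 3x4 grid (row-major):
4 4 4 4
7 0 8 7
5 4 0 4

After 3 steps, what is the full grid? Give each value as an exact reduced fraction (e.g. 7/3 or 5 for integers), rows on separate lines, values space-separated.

Answer: 197/45 1613/400 231/50 3361/720
907/225 25607/6000 6103/1500 68063/14400
9101/2160 26759/7200 29839/7200 1121/270

Derivation:
After step 1:
  5 3 5 5
  4 23/5 19/5 23/4
  16/3 9/4 4 11/3
After step 2:
  4 22/5 21/5 21/4
  71/15 353/100 463/100 1093/240
  139/36 971/240 823/240 161/36
After step 3:
  197/45 1613/400 231/50 3361/720
  907/225 25607/6000 6103/1500 68063/14400
  9101/2160 26759/7200 29839/7200 1121/270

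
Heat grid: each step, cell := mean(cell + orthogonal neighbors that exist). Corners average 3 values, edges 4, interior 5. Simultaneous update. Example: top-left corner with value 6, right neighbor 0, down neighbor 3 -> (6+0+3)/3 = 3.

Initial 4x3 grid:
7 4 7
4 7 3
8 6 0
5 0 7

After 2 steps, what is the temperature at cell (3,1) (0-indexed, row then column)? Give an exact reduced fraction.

Answer: 461/120

Derivation:
Step 1: cell (3,1) = 9/2
Step 2: cell (3,1) = 461/120
Full grid after step 2:
  71/12 1243/240 91/18
  441/80 26/5 1063/240
  1247/240 93/20 887/240
  175/36 461/120 65/18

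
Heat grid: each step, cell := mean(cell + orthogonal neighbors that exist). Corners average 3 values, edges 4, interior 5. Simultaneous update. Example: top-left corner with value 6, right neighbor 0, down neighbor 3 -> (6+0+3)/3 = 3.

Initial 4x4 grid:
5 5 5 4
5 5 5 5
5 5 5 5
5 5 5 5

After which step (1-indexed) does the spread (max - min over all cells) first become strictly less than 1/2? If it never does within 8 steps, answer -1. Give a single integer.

Answer: 1

Derivation:
Step 1: max=5, min=14/3, spread=1/3
  -> spread < 1/2 first at step 1
Step 2: max=5, min=85/18, spread=5/18
Step 3: max=5, min=1039/216, spread=41/216
Step 4: max=5, min=31357/6480, spread=1043/6480
Step 5: max=5, min=946447/194400, spread=25553/194400
Step 6: max=89921/18000, min=28488541/5832000, spread=645863/5832000
Step 7: max=599029/120000, min=857158309/174960000, spread=16225973/174960000
Step 8: max=269299/54000, min=25766522017/5248800000, spread=409340783/5248800000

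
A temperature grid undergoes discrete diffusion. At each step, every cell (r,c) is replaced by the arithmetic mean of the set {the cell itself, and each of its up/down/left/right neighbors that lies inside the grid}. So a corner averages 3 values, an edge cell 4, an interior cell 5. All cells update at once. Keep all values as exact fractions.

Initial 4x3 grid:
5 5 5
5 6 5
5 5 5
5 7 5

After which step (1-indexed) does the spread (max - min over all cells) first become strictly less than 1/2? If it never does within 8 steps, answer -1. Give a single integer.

Step 1: max=17/3, min=5, spread=2/3
Step 2: max=673/120, min=409/80, spread=119/240
  -> spread < 1/2 first at step 2
Step 3: max=11791/2160, min=1847/360, spread=709/2160
Step 4: max=2345377/432000, min=1485473/288000, spread=46867/172800
Step 5: max=20940257/3888000, min=13439443/2592000, spread=312437/1555200
Step 6: max=8352973897/1555200000, min=5389369673/1036800000, spread=21513551/124416000
Step 7: max=499234200323/93312000000, min=324517708507/62208000000, spread=199322201/1492992000
Step 8: max=29903622584257/5598720000000, min=19501651677713/3732480000000, spread=10418321083/89579520000

Answer: 2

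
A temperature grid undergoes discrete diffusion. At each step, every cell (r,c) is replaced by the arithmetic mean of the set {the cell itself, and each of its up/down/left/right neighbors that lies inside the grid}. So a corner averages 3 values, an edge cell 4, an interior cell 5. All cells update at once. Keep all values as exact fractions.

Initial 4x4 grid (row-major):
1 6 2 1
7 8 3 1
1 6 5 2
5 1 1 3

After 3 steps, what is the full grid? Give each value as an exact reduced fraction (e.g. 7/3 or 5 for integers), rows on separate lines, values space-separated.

Answer: 1985/432 5927/1440 23747/7200 5423/2160
199/45 26167/6000 20309/6000 9451/3600
3727/900 917/240 6601/2000 1063/400
7487/2160 24521/7200 2321/800 1843/720

Derivation:
After step 1:
  14/3 17/4 3 4/3
  17/4 6 19/5 7/4
  19/4 21/5 17/5 11/4
  7/3 13/4 5/2 2
After step 2:
  79/18 215/48 743/240 73/36
  59/12 9/2 359/100 289/120
  233/60 108/25 333/100 99/40
  31/9 737/240 223/80 29/12
After step 3:
  1985/432 5927/1440 23747/7200 5423/2160
  199/45 26167/6000 20309/6000 9451/3600
  3727/900 917/240 6601/2000 1063/400
  7487/2160 24521/7200 2321/800 1843/720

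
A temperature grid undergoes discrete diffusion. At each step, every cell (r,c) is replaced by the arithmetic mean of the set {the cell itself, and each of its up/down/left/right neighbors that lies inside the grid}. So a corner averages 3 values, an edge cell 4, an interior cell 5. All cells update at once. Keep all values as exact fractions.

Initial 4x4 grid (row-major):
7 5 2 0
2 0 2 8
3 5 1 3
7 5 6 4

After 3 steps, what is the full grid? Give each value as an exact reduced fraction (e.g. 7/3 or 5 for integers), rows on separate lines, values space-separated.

Answer: 1927/540 23197/7200 21653/7200 1649/540
25387/7200 199/60 4613/1500 23123/7200
1949/480 73/20 5441/1500 26123/7200
263/60 2107/480 29213/7200 2201/540

Derivation:
After step 1:
  14/3 7/2 9/4 10/3
  3 14/5 13/5 13/4
  17/4 14/5 17/5 4
  5 23/4 4 13/3
After step 2:
  67/18 793/240 701/240 53/18
  883/240 147/50 143/50 791/240
  301/80 19/5 84/25 899/240
  5 351/80 1049/240 37/9
After step 3:
  1927/540 23197/7200 21653/7200 1649/540
  25387/7200 199/60 4613/1500 23123/7200
  1949/480 73/20 5441/1500 26123/7200
  263/60 2107/480 29213/7200 2201/540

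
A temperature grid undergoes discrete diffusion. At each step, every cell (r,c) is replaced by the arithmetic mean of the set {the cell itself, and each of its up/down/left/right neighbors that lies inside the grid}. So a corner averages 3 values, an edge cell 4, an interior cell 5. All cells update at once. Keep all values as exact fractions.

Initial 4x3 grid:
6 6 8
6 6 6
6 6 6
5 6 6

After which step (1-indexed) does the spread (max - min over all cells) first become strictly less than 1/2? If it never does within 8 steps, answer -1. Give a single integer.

Answer: 4

Derivation:
Step 1: max=20/3, min=17/3, spread=1
Step 2: max=59/9, min=103/18, spread=5/6
Step 3: max=689/108, min=1255/216, spread=41/72
Step 4: max=81977/12960, min=151303/25920, spread=4217/8640
  -> spread < 1/2 first at step 4
Step 5: max=4866217/777600, min=9156179/1555200, spread=38417/103680
Step 6: max=290294783/46656000, min=552037501/93312000, spread=1903471/6220800
Step 7: max=17322137257/2799360000, min=33291378239/5598720000, spread=18038617/74649600
Step 8: max=1035453422963/167961600000, min=2004608456701/335923200000, spread=883978523/4478976000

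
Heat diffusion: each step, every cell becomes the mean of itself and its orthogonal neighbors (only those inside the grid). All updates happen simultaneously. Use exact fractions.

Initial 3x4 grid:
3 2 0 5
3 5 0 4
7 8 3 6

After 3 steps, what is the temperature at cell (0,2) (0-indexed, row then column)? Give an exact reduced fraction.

Step 1: cell (0,2) = 7/4
Step 2: cell (0,2) = 193/80
Step 3: cell (0,2) = 441/160
Full grid after step 3:
  7231/2160 865/288 441/160 517/180
  5969/1440 4469/1200 253/75 1939/576
  1741/360 73/16 1471/360 8399/2160

Answer: 441/160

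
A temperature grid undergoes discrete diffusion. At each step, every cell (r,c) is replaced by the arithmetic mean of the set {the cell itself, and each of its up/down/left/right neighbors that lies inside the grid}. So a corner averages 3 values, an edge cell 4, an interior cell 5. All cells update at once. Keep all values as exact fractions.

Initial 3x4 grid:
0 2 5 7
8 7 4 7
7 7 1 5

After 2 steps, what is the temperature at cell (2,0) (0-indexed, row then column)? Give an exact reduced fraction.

Answer: 55/9

Derivation:
Step 1: cell (2,0) = 22/3
Step 2: cell (2,0) = 55/9
Full grid after step 2:
  37/9 127/30 287/60 199/36
  653/120 249/50 249/50 1273/240
  55/9 1361/240 1133/240 43/9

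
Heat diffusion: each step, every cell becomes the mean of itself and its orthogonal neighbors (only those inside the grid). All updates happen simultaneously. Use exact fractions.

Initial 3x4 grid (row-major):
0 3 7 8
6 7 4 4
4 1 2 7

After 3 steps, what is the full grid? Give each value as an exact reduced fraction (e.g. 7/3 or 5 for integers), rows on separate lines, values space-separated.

After step 1:
  3 17/4 11/2 19/3
  17/4 21/5 24/5 23/4
  11/3 7/2 7/2 13/3
After step 2:
  23/6 339/80 1253/240 211/36
  907/240 21/5 19/4 1273/240
  137/36 223/60 121/30 163/36
After step 3:
  79/20 2099/480 1445/288 5899/1080
  2249/576 1241/300 2821/600 14719/2880
  8137/2160 709/180 613/144 9983/2160

Answer: 79/20 2099/480 1445/288 5899/1080
2249/576 1241/300 2821/600 14719/2880
8137/2160 709/180 613/144 9983/2160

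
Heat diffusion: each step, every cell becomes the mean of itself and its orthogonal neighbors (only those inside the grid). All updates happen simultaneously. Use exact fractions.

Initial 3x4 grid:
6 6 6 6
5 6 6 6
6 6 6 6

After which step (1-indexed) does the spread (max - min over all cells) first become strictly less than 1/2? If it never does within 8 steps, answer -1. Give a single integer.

Step 1: max=6, min=17/3, spread=1/3
  -> spread < 1/2 first at step 1
Step 2: max=6, min=1373/240, spread=67/240
Step 3: max=6, min=12523/2160, spread=437/2160
Step 4: max=5991/1000, min=5026469/864000, spread=29951/172800
Step 5: max=20171/3375, min=45440179/7776000, spread=206761/1555200
Step 6: max=32234329/5400000, min=18206204429/3110400000, spread=14430763/124416000
Step 7: max=2574347273/432000000, min=1094636258311/186624000000, spread=139854109/1492992000
Step 8: max=231428771023/38880000000, min=65762168109749/11197440000000, spread=7114543559/89579520000

Answer: 1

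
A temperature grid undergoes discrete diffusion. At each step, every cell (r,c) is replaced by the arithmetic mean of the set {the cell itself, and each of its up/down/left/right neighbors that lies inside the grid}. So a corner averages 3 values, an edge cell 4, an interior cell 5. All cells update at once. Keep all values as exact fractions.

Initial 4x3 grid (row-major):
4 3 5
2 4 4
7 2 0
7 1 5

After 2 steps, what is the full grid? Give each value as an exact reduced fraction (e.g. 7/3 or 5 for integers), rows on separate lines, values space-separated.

Answer: 15/4 7/2 15/4
59/16 173/50 13/4
331/80 84/25 27/10
53/12 271/80 17/6

Derivation:
After step 1:
  3 4 4
  17/4 3 13/4
  9/2 14/5 11/4
  5 15/4 2
After step 2:
  15/4 7/2 15/4
  59/16 173/50 13/4
  331/80 84/25 27/10
  53/12 271/80 17/6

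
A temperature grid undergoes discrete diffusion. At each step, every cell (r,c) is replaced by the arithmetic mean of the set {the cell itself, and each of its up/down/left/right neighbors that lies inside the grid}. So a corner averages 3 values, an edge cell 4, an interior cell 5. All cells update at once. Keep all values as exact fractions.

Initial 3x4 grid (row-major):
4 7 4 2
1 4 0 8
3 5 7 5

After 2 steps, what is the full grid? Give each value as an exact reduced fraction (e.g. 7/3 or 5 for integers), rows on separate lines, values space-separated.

After step 1:
  4 19/4 13/4 14/3
  3 17/5 23/5 15/4
  3 19/4 17/4 20/3
After step 2:
  47/12 77/20 259/60 35/9
  67/20 41/10 77/20 1181/240
  43/12 77/20 76/15 44/9

Answer: 47/12 77/20 259/60 35/9
67/20 41/10 77/20 1181/240
43/12 77/20 76/15 44/9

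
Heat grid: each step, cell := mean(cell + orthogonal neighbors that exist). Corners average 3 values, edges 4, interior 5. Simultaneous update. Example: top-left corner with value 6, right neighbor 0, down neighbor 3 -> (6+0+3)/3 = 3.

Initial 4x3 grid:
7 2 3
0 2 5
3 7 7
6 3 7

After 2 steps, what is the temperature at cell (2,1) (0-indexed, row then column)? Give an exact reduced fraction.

Step 1: cell (2,1) = 22/5
Step 2: cell (2,1) = 477/100
Full grid after step 2:
  19/6 391/120 133/36
  33/10 367/100 1037/240
  77/20 477/100 1249/240
  55/12 1189/240 215/36

Answer: 477/100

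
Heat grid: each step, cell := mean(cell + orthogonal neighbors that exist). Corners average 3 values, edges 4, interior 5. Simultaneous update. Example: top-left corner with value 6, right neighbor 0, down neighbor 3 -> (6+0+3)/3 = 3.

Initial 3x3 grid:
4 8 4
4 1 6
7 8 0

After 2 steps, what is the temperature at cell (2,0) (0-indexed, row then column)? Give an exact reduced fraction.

Step 1: cell (2,0) = 19/3
Step 2: cell (2,0) = 43/9
Full grid after step 2:
  163/36 1259/240 13/3
  79/15 102/25 1129/240
  43/9 51/10 137/36

Answer: 43/9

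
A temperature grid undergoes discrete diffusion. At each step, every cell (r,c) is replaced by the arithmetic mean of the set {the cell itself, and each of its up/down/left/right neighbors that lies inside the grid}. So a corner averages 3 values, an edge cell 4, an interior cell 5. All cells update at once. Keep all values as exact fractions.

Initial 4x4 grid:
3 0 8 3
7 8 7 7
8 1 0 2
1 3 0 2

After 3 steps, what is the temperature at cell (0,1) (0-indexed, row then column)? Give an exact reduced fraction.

Answer: 35351/7200

Derivation:
Step 1: cell (0,1) = 19/4
Step 2: cell (0,1) = 1031/240
Step 3: cell (0,1) = 35351/7200
Full grid after step 3:
  2489/540 35351/7200 11437/2400 733/144
  34901/7200 3259/750 9171/2000 5111/1200
  3149/800 7561/2000 4487/1500 2261/720
  503/144 1047/400 1631/720 107/54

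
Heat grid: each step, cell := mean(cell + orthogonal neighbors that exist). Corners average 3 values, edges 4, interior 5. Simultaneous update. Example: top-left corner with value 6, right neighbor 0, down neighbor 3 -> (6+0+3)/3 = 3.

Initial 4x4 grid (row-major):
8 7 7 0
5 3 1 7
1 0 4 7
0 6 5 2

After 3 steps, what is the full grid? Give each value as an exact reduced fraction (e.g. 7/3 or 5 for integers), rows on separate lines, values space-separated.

After step 1:
  20/3 25/4 15/4 14/3
  17/4 16/5 22/5 15/4
  3/2 14/5 17/5 5
  7/3 11/4 17/4 14/3
After step 2:
  103/18 149/30 143/30 73/18
  937/240 209/50 37/10 1069/240
  653/240 273/100 397/100 1009/240
  79/36 91/30 113/30 167/36
After step 3:
  10507/2160 2209/450 787/180 9559/2160
  29749/7200 23377/6000 5057/1200 5909/1440
  20789/7200 19961/6000 4409/1200 31081/7200
  5723/2160 1319/450 3467/900 9079/2160

Answer: 10507/2160 2209/450 787/180 9559/2160
29749/7200 23377/6000 5057/1200 5909/1440
20789/7200 19961/6000 4409/1200 31081/7200
5723/2160 1319/450 3467/900 9079/2160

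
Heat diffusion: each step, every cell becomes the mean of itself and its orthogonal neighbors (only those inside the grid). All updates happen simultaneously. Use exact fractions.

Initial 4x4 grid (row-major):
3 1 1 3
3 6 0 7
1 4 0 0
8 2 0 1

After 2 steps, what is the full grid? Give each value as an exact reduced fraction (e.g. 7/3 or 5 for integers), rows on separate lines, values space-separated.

After step 1:
  7/3 11/4 5/4 11/3
  13/4 14/5 14/5 5/2
  4 13/5 4/5 2
  11/3 7/2 3/4 1/3
After step 2:
  25/9 137/60 157/60 89/36
  743/240 71/25 203/100 329/120
  811/240 137/50 179/100 169/120
  67/18 631/240 323/240 37/36

Answer: 25/9 137/60 157/60 89/36
743/240 71/25 203/100 329/120
811/240 137/50 179/100 169/120
67/18 631/240 323/240 37/36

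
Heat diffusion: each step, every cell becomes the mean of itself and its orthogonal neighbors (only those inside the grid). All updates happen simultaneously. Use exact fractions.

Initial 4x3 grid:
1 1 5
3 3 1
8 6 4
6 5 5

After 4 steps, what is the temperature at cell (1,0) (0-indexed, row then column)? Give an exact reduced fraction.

Step 1: cell (1,0) = 15/4
Step 2: cell (1,0) = 419/120
Step 3: cell (1,0) = 67/18
Step 4: cell (1,0) = 1595/432
Full grid after step 4:
  40307/12960 3377/1152 4799/1620
  1595/432 21527/6000 5917/1728
  25211/5400 13321/3000 183713/43200
  66937/12960 144797/28800 15293/3240

Answer: 1595/432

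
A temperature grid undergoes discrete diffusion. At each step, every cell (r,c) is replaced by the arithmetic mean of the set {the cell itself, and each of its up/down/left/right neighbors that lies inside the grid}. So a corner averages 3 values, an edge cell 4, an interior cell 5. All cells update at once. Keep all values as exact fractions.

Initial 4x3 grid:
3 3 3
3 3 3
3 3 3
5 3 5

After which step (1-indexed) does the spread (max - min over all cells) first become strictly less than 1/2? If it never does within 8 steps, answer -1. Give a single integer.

Step 1: max=4, min=3, spread=1
Step 2: max=67/18, min=3, spread=13/18
Step 3: max=2597/720, min=3, spread=437/720
Step 4: max=5683/1620, min=439/144, spread=2977/6480
  -> spread < 1/2 first at step 4
Step 5: max=8991821/2592000, min=3454/1125, spread=206761/518400
Step 6: max=532368679/155520000, min=1118147/360000, spread=1973167/6220800
Step 7: max=31712008661/9331200000, min=50658761/16200000, spread=101302493/373248000
Step 8: max=1888413595999/559872000000, min=12249341171/3888000000, spread=996067739/4478976000

Answer: 4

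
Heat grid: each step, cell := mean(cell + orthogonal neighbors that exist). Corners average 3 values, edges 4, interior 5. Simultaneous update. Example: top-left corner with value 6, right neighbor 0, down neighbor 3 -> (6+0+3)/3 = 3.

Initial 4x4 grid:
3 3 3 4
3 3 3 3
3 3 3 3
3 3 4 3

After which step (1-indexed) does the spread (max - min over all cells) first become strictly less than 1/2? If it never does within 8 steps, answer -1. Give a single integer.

Step 1: max=10/3, min=3, spread=1/3
  -> spread < 1/2 first at step 1
Step 2: max=59/18, min=3, spread=5/18
Step 3: max=6947/2160, min=3, spread=467/2160
Step 4: max=206057/64800, min=871/288, spread=5041/32400
Step 5: max=6174491/1944000, min=1899/625, spread=1339207/9720000
Step 6: max=184387769/58320000, min=19764023/6480000, spread=3255781/29160000
Step 7: max=5520657467/1749600000, min=119020817/38880000, spread=82360351/874800000
Step 8: max=165195489857/52488000000, min=1192935809/388800000, spread=2074577821/26244000000

Answer: 1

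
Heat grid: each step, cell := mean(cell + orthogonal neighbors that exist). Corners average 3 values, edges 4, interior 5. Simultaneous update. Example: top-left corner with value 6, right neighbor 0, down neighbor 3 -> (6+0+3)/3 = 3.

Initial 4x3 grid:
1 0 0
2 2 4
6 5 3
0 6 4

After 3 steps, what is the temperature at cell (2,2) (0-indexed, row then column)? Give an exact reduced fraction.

Answer: 5011/1440

Derivation:
Step 1: cell (2,2) = 4
Step 2: cell (2,2) = 899/240
Step 3: cell (2,2) = 5011/1440
Full grid after step 3:
  1277/720 4979/2880 487/270
  201/80 751/300 3703/1440
  199/60 1057/300 5011/1440
  911/240 11099/2880 2141/540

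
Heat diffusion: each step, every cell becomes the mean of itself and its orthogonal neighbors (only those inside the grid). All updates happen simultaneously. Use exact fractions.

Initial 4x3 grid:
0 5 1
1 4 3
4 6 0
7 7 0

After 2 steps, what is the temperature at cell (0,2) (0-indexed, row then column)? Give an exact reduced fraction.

Answer: 5/2

Derivation:
Step 1: cell (0,2) = 3
Step 2: cell (0,2) = 5/2
Full grid after step 2:
  9/4 113/40 5/2
  251/80 59/20 221/80
  339/80 79/20 647/240
  31/6 263/60 115/36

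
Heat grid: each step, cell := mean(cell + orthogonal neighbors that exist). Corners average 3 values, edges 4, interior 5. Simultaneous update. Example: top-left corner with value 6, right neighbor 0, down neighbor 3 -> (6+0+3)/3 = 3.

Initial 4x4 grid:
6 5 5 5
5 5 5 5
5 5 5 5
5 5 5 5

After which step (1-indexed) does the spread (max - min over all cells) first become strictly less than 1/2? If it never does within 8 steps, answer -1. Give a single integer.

Step 1: max=16/3, min=5, spread=1/3
  -> spread < 1/2 first at step 1
Step 2: max=95/18, min=5, spread=5/18
Step 3: max=1121/216, min=5, spread=41/216
Step 4: max=33443/6480, min=5, spread=1043/6480
Step 5: max=997553/194400, min=5, spread=25553/194400
Step 6: max=29831459/5832000, min=90079/18000, spread=645863/5832000
Step 7: max=892441691/174960000, min=600971/120000, spread=16225973/174960000
Step 8: max=26721477983/5248800000, min=270701/54000, spread=409340783/5248800000

Answer: 1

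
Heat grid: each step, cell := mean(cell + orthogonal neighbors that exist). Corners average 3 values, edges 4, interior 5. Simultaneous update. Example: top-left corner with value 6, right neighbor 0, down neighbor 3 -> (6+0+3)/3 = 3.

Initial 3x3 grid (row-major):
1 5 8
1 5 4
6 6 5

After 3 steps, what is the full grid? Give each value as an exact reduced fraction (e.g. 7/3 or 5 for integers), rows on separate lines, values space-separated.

Answer: 1009/270 7051/1600 10537/2160
57509/14400 6677/1500 36667/7200
9107/2160 34367/7200 911/180

Derivation:
After step 1:
  7/3 19/4 17/3
  13/4 21/5 11/2
  13/3 11/2 5
After step 2:
  31/9 339/80 191/36
  847/240 116/25 611/120
  157/36 571/120 16/3
After step 3:
  1009/270 7051/1600 10537/2160
  57509/14400 6677/1500 36667/7200
  9107/2160 34367/7200 911/180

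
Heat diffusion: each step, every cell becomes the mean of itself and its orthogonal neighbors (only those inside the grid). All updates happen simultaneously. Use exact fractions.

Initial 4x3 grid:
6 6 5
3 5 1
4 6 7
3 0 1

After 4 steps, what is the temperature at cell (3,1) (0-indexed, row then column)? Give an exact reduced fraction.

Step 1: cell (3,1) = 5/2
Step 2: cell (3,1) = 119/40
Step 3: cell (3,1) = 7597/2400
Step 4: cell (3,1) = 484823/144000
Full grid after step 4:
  11123/2400 656843/144000 12179/2700
  154987/36000 129791/30000 302099/72000
  411571/108000 56083/15000 812017/216000
  219131/64800 484823/144000 27257/8100

Answer: 484823/144000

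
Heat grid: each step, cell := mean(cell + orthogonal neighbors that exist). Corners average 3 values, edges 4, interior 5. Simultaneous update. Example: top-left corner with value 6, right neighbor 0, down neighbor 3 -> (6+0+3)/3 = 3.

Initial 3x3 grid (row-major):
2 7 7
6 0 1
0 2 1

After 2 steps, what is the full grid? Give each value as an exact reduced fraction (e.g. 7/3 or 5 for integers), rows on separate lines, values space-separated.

After step 1:
  5 4 5
  2 16/5 9/4
  8/3 3/4 4/3
After step 2:
  11/3 43/10 15/4
  193/60 61/25 707/240
  65/36 159/80 13/9

Answer: 11/3 43/10 15/4
193/60 61/25 707/240
65/36 159/80 13/9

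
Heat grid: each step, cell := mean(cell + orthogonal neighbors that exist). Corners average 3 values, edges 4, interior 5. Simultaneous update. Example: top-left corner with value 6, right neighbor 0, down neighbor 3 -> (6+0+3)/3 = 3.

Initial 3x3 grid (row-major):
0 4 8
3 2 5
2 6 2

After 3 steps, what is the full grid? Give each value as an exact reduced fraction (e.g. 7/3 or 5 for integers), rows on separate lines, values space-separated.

Answer: 1345/432 567/160 1859/432
2777/960 737/200 3887/960
1367/432 823/240 1753/432

Derivation:
After step 1:
  7/3 7/2 17/3
  7/4 4 17/4
  11/3 3 13/3
After step 2:
  91/36 31/8 161/36
  47/16 33/10 73/16
  101/36 15/4 139/36
After step 3:
  1345/432 567/160 1859/432
  2777/960 737/200 3887/960
  1367/432 823/240 1753/432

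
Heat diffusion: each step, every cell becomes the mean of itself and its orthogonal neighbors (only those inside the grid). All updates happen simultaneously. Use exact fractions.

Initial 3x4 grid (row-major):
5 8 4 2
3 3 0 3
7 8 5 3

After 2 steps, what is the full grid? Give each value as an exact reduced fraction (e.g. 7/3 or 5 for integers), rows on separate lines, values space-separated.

After step 1:
  16/3 5 7/2 3
  9/2 22/5 3 2
  6 23/4 4 11/3
After step 2:
  89/18 547/120 29/8 17/6
  607/120 453/100 169/50 35/12
  65/12 403/80 197/48 29/9

Answer: 89/18 547/120 29/8 17/6
607/120 453/100 169/50 35/12
65/12 403/80 197/48 29/9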